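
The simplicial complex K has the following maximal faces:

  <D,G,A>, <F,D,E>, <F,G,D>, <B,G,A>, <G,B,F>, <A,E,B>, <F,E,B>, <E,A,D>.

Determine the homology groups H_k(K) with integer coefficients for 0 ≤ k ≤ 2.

H_0 = Z,  H_1 = 0,  H_2 = Z.

Order the vertices as A < B < D < E < F < G. Listing each simplex with vertices in this order, K has dimension 2 with simplices:

  0-simplices (6): A, B, D, E, F, G
  1-simplices (12): AB, AD, AE, AG, BE, BF, BG, DE, DF, DG, EF, FG
  2-simplices (8): ABE, ABG, ADE, ADG, BEF, BFG, DEF, DFG

Hence C_0 ≅ Z^6, C_1 ≅ Z^12, C_2 ≅ Z^8.

∂_1: C_1 → C_0 is given by ∂[p,q] = [q] − [p]. For instance
  ∂AG = G − A.
The 6×12 boundary matrix has rank 5 and Smith normal form diag(1,1,1,1,1).

∂_2: C_2 → C_1 sends each 2-simplex [p,q,r] to [q,r] − [p,r] + [p,q]. For instance
  ∂DFG = FG − DG + DF,
  ∂ABE = BE − AE + AB.
The resulting 12×8 matrix has rank 7, and its Smith normal form has invariant factors (1,1,1,1,1,1,1).

Now H_k = ker ∂_k / im ∂_{k+1}, so:

  H_0: rank C_0 − rank ∂_1 = 6 − 5 = 1, and the invariant factors of ∂_1 are all 1, so H_0 = Z.
  H_1: rank ker ∂_1 − rank ∂_2 = (12 − 5) − 7 = 0, and the invariant factors of ∂_2 are all 1, so H_1 = 0.
  H_2: rank ker ∂_2 − rank ∂_3 = (8 − 7) − 0 = 1, and there is no ∂_3, so H_2 = Z.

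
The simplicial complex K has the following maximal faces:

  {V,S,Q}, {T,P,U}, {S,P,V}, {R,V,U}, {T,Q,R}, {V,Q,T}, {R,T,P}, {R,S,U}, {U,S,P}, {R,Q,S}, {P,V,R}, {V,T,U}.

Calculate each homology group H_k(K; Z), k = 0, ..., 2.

H_0 ≅ Z,  H_1 ≅ Z_2,  H_2 = 0.

Order the vertices as P < Q < R < S < T < U < V. Listing each simplex with vertices in this order, K has dimension 2 with simplices:

  0-simplices (7): P, Q, R, S, T, U, V
  1-simplices (18): PR, PS, PT, PU, PV, QR, QS, QT, QV, RS, RT, RU, RV, SU, SV, TU, TV, UV
  2-simplices (12): PRT, PRV, PSU, PSV, PTU, QRS, QRT, QSV, QTV, RSU, RUV, TUV

giving chain groups C_0 ≅ Z^7, C_1 ≅ Z^18, C_2 ≅ Z^12.

The boundary map ∂_1: C_1 → C_0 maps an edge to its endpoints' difference, ∂[p,q] = q − p. For instance
  ∂RS = S − R.
As a 7×18 matrix over Z this has rank 6, with invariant factors (1,1,1,1,1,1).

Boundary ∂_2: C_2 → C_1 sends each 2-simplex [p,q,r] to [q,r] − [p,r] + [p,q]. For instance
  ∂QRT = RT − QT + QR,
  ∂PRV = RV − PV + PR.
This gives a 18×12 integer matrix of rank 12; reducing to Smith normal form yields diagonal entries (1,1,1,1,1,1,1,1,1,1,1,2).

Now H_k = ker ∂_k / im ∂_{k+1}, so:

  H_0: rank C_0 − rank ∂_1 = 7 − 6 = 1, and the invariant factors of ∂_1 are all 1, so H_0 = Z.
  H_1: rank ker ∂_1 − rank ∂_2 = (18 − 6) − 12 = 0, and ∂_2 has invariant factor 2 > 1, so H_1 = Z_2.
  H_2: rank ker ∂_2 − rank ∂_3 = (12 − 12) − 0 = 0, and there is no ∂_3, so H_2 = 0.

(K is a triangulation of the real projective plane RP^2.)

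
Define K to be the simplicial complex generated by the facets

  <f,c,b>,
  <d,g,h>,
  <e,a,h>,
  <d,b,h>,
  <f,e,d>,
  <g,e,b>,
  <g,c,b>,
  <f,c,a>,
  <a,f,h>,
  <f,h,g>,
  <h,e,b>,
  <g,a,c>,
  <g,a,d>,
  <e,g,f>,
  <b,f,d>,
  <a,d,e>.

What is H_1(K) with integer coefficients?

Order the vertices as a < b < c < d < e < f < g < h. Listing each simplex with vertices in this order, K has dimension 2 with simplices:

  0-simplices (8): a, b, c, d, e, f, g, h
  1-simplices (24): ac, ad, ae, af, ag, ah, bc, bd, be, bf, bg, bh, cf, cg, de, df, dg, dh, ef, eg, eh, fg, fh, gh
  2-simplices (16): acf, acg, ade, adg, aeh, afh, bcf, bcg, bdf, bdh, beg, beh, def, dgh, efg, fgh

giving chain groups C_0 ≅ Z^8, C_1 ≅ Z^24, C_2 ≅ Z^16.

The boundary map ∂_1: C_1 → C_0 is given by ∂[p,q] = [q] − [p]. For instance
  ∂ag = g − a.
The resulting 8×24 matrix has rank 7, and its Smith normal form has invariant factors (1,1,1,1,1,1,1).

∂_2: C_2 → C_1 acts by ∂[p,q,r] = [q,r] − [p,r] + [p,q]. For instance
  ∂beh = eh − bh + be,
  ∂acf = cf − af + ac.
The resulting 24×16 matrix has rank 15, and its Smith normal form has invariant factors (1,1,1,1,1,1,1,1,1,1,1,1,1,1,1).

Computing H_k = (kernel of ∂_k) / (image of ∂_{k+1}):

  H_1: rank ker ∂_1 − rank ∂_2 = (24 − 7) − 15 = 2, and the invariant factors of ∂_2 are all 1, so H_1 = Z^2.

(K is a triangulation of the torus T^2.)

H_1 ≅ Z^2.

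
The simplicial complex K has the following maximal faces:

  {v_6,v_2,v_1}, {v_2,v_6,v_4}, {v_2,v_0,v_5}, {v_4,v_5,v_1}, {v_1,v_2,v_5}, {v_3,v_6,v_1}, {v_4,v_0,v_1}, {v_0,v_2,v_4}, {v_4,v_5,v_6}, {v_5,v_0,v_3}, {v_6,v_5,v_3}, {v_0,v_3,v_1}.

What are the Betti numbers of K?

Order the vertices as v_0 < v_1 < v_2 < v_3 < v_4 < v_5 < v_6. Listing each simplex with vertices in this order, K has dimension 2 with simplices:

  0-simplices (7): [v_0], [v_1], [v_2], [v_3], [v_4], [v_5], [v_6]
  1-simplices (18): (18 of them)
  2-simplices (12): (12 of them)

so the chain groups are C_0 ≅ Z^7, C_1 ≅ Z^18, C_2 ≅ Z^12.

The boundary map ∂_1: C_1 → C_0 is given by ∂[p,q] = [q] − [p]. For instance
  ∂[v_4,v_5] = [v_5] − [v_4].
This gives a 7×18 integer matrix of rank 6; reducing to Smith normal form yields diagonal entries (1,1,1,1,1,1).

∂_2: C_2 → C_1 sends each 2-simplex [p,q,r] to [q,r] − [p,r] + [p,q]. For instance
  ∂[v_1,v_2,v_6] = [v_2,v_6] − [v_1,v_6] + [v_1,v_2],
  ∂[v_1,v_4,v_5] = [v_4,v_5] − [v_1,v_5] + [v_1,v_4].
The resulting 18×12 matrix has rank 12, and its Smith normal form has invariant factors (1,1,1,1,1,1,1,1,1,1,1,2).

Computing H_k = (kernel of ∂_k) / (image of ∂_{k+1}):

  H_0: rank C_0 − rank ∂_1 = 7 − 6 = 1, and the invariant factors of ∂_1 are all 1, so H_0 = Z.
  H_1: rank ker ∂_1 − rank ∂_2 = (18 − 6) − 12 = 0, and ∂_2 has invariant factor 2 > 1, so H_1 = Z/2Z.
  H_2: rank ker ∂_2 − rank ∂_3 = (12 − 12) − 0 = 0, and there is no ∂_3, so H_2 = 0.

As a check, the Euler characteristic is 7 − 18 + 12 = 1, which agrees with 1 − 0 + 0 = 1.

Hence the Betti numbers are b_0 = 1, b_1 = 0, b_2 = 0.

b_0 = 1, b_1 = 0, b_2 = 0.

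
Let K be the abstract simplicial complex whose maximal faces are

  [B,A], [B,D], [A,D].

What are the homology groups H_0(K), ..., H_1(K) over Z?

H_0 ≅ Z,  H_1 ≅ Z.

Take the total order A < B < D on the vertex set. Then K (dimension 1) consists of the simplices:

  0-simplices (3): A, B, D
  1-simplices (3): AB, AD, BD

so the chain groups are C_0 ≅ Z^3, C_1 ≅ Z^3.

Boundary ∂_1: C_1 → C_0 is given by ∂[p,q] = [q] − [p]. For instance
  ∂AD = D − A.
As a 3×3 matrix over Z this has rank 2, with invariant factors (1,1).

From H_k ≅ ker(∂_k) / im(∂_{k+1}) we obtain:

  H_0: rank C_0 − rank ∂_1 = 3 − 2 = 1, and the invariant factors of ∂_1 are all 1, so H_0 = Z.
  H_1: rank ker ∂_1 − rank ∂_2 = (3 − 2) − 0 = 1, and there is no ∂_2, so H_1 = Z.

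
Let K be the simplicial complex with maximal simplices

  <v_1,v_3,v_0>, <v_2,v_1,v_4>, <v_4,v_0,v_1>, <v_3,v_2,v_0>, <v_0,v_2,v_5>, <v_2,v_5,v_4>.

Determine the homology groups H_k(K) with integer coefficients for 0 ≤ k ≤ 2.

Fix the vertex order v_0 < v_1 < v_2 < v_3 < v_4 < v_5 and write every simplex with vertices in increasing order. Then dim K = 2 and the simplices of K are:

  0-simplices (6): [v_0], [v_1], [v_2], [v_3], [v_4], [v_5]
  1-simplices (12): [v_0,v_1], [v_0,v_2], [v_0,v_3], [v_0,v_4], [v_0,v_5], [v_1,v_2], [v_1,v_3], [v_1,v_4], [v_2,v_3], [v_2,v_4], [v_2,v_5], [v_4,v_5]
  2-simplices (6): [v_0,v_1,v_3], [v_0,v_1,v_4], [v_0,v_2,v_3], [v_0,v_2,v_5], [v_1,v_2,v_4], [v_2,v_4,v_5]

giving chain groups C_0 ≅ Z^6, C_1 ≅ Z^12, C_2 ≅ Z^6.

The boundary map ∂_1: C_1 → C_0 sends each edge [p,q] (with p < q) to q − p. For instance
  ∂[v_1,v_3] = [v_3] − [v_1].
This gives a 6×12 integer matrix of rank 5; reducing to Smith normal form yields diagonal entries (1,1,1,1,1).

Boundary ∂_2: C_2 → C_1 acts by ∂[p,q,r] = [q,r] − [p,r] + [p,q]. For instance
  ∂[v_2,v_4,v_5] = [v_4,v_5] − [v_2,v_5] + [v_2,v_4],
  ∂[v_1,v_2,v_4] = [v_2,v_4] − [v_1,v_4] + [v_1,v_2].
As a 12×6 matrix over Z this has rank 6, with invariant factors (1,1,1,1,1,1).

Now H_k = ker ∂_k / im ∂_{k+1}, so:

  H_0: rank C_0 − rank ∂_1 = 6 − 5 = 1, and the invariant factors of ∂_1 are all 1, so H_0 ≅ Z.
  H_1: rank ker ∂_1 − rank ∂_2 = (12 − 5) − 6 = 1, and the invariant factors of ∂_2 are all 1, so H_1 ≅ Z.
  H_2: rank ker ∂_2 − rank ∂_3 = (6 − 6) − 0 = 0, and there is no ∂_3, so H_2 ≅ 0.

(K is a triangulation of the cylinder S^1 x I.)

H_0 = Z,  H_1 = Z,  H_2 = 0.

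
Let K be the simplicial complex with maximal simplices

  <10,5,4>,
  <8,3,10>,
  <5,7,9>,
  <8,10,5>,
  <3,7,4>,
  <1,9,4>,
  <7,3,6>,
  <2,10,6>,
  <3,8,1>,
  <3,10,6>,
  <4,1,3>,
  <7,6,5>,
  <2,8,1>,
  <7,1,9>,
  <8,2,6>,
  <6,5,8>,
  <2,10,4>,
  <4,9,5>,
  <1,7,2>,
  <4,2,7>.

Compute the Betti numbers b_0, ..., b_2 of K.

K has 10 vertices, 30 edges, 20 triangles.
rank ∂_0 = 0, rank ∂_1 = 9 ⇒ b_0 = 10 − 0 − 9 = 1; all invariant factors of ∂_1 are 1 so no torsion. So H_0 ≅ Z.
rank ∂_1 = 9, rank ∂_2 = 20 ⇒ b_1 = 30 − 9 − 20 = 1; ∂_2 has invariant factor(s) [2] giving torsion. So H_1 ≅ Z × Z/2.
rank ∂_2 = 20, rank ∂_3 = 0 ⇒ b_2 = 20 − 20 − 0 = 0. So H_2 ≅ 0.

b_0 = 1, b_1 = 1, b_2 = 0.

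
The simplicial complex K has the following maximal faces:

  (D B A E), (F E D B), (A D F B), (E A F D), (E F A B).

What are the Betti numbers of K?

We work with the vertex ordering A < B < D < E < F. The simplices of K, each written with vertices in increasing order, are:

  0-simplices (5): A, B, D, E, F
  1-simplices (10): AB, AD, AE, AF, BD, BE, BF, DE, DF, EF
  2-simplices (10): ABD, ABE, ABF, ADE, ADF, AEF, BDE, BDF, BEF, DEF
  3-simplices (5): ABDE, ABDF, ABEF, ADEF, BDEF

so the chain groups are C_0 ≅ Z^5, C_1 ≅ Z^10, C_2 ≅ Z^10, C_3 ≅ Z^5.

∂_1: C_1 → C_0 sends each edge [p,q] (with p < q) to q − p. For instance
  ∂AB = B − A.
As a 5×10 matrix over Z this has rank 4, with invariant factors (1,1,1,1).

The boundary map ∂_2: C_2 → C_1 acts by ∂[p,q,r] = [q,r] − [p,r] + [p,q]. For instance
  ∂ADF = DF − AF + AD,
  ∂BDF = DF − BF + BD.
This gives a 10×10 integer matrix of rank 6; reducing to Smith normal form yields diagonal entries (1,1,1,1,1,1).

The boundary map ∂_3: C_3 → C_2 sends each 3-simplex σ to the alternating sum Σ_i (−1)^i (σ with its i-th vertex removed). For instance
  ∂ABDF = BDF − ADF + ABF − ABD,
  ∂ABEF = BEF − AEF + ABF − ABE.
This gives a 10×5 integer matrix of rank 4; reducing to Smith normal form yields diagonal entries (1,1,1,1).

Now H_k = ker ∂_k / im ∂_{k+1}, so:

  H_0: rank C_0 − rank ∂_1 = 5 − 4 = 1, and the invariant factors of ∂_1 are all 1, so H_0 = Z.
  H_1: rank ker ∂_1 − rank ∂_2 = (10 − 4) − 6 = 0, and the invariant factors of ∂_2 are all 1, so H_1 = 0.
  H_2: rank ker ∂_2 − rank ∂_3 = (10 − 6) − 4 = 0, and the invariant factors of ∂_3 are all 1, so H_2 = 0.
  H_3: rank ker ∂_3 − rank ∂_4 = (5 − 4) − 0 = 1, and there is no ∂_4, so H_3 = Z.

Hence the Betti numbers are b_0 = 1, b_1 = 0, b_2 = 0, b_3 = 1.

b_0 = 1, b_1 = 0, b_2 = 0, b_3 = 1.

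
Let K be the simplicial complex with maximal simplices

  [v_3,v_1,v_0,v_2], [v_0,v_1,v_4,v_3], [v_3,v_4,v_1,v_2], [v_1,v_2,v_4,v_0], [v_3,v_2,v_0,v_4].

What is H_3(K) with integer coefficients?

H_3 ≅ Z.

Order the vertices as v_0 < v_1 < v_2 < v_3 < v_4. Listing each simplex with vertices in this order, K has dimension 3 with simplices:

  0-simplices (5): [v_0], [v_1], [v_2], [v_3], [v_4]
  1-simplices (10): [v_0,v_1], [v_0,v_2], [v_0,v_3], [v_0,v_4], [v_1,v_2], [v_1,v_3], [v_1,v_4], [v_2,v_3], [v_2,v_4], [v_3,v_4]
  2-simplices (10): [v_0,v_1,v_2], [v_0,v_1,v_3], [v_0,v_1,v_4], [v_0,v_2,v_3], [v_0,v_2,v_4], [v_0,v_3,v_4], [v_1,v_2,v_3], [v_1,v_2,v_4], [v_1,v_3,v_4], [v_2,v_3,v_4]
  3-simplices (5): [v_0,v_1,v_2,v_3], [v_0,v_1,v_2,v_4], [v_0,v_1,v_3,v_4], [v_0,v_2,v_3,v_4], [v_1,v_2,v_3,v_4]

Hence C_0 ≅ Z^5, C_1 ≅ Z^10, C_2 ≅ Z^10, C_3 ≅ Z^5.

The boundary map ∂_1: C_1 → C_0 sends each edge [p,q] (with p < q) to q − p. For instance
  ∂[v_0,v_1] = [v_1] − [v_0].
As a 5×10 matrix over Z this has rank 4, with invariant factors (1,1,1,1).

Boundary ∂_2: C_2 → C_1 sends each 2-simplex [p,q,r] to [q,r] − [p,r] + [p,q]. For instance
  ∂[v_1,v_2,v_4] = [v_2,v_4] − [v_1,v_4] + [v_1,v_2],
  ∂[v_0,v_3,v_4] = [v_3,v_4] − [v_0,v_4] + [v_0,v_3].
As a 10×10 matrix over Z this has rank 6, with invariant factors (1,1,1,1,1,1).

Boundary ∂_3: C_3 → C_2 sends each 3-simplex σ to the alternating sum Σ_i (−1)^i (σ with its i-th vertex removed). For instance
  ∂[v_0,v_2,v_3,v_4] = [v_2,v_3,v_4] − [v_0,v_3,v_4] + [v_0,v_2,v_4] − [v_0,v_2,v_3],
  ∂[v_0,v_1,v_2,v_4] = [v_1,v_2,v_4] − [v_0,v_2,v_4] + [v_0,v_1,v_4] − [v_0,v_1,v_2].
The 10×5 boundary matrix has rank 4 and Smith normal form diag(1,1,1,1).

Computing H_k = (kernel of ∂_k) / (image of ∂_{k+1}):

  H_3: rank ker ∂_3 − rank ∂_4 = (5 − 4) − 0 = 1, and there is no ∂_4, so H_3 ≅ Z.

(K is a triangulation of the 3-sphere S^3.)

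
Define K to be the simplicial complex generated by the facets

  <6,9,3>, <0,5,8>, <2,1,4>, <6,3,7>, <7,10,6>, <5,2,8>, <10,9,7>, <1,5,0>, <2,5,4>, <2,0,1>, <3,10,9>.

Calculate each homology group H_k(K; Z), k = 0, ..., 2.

H_0 ≅ Z^2,  H_1 ≅ Z^2,  H_2 = 0.

We work with the vertex ordering 0 < 1 < 2 < 3 < 4 < 5 < 6 < 7 < 8 < 9 < 10. The simplices of K, each written with vertices in increasing order, are:

  0-simplices (11): [0], [1], [2], [3], [4], [5], [6], [7], [8], [9], [10]
  1-simplices (22): [0,1], [0,2], [0,5], [0,8], [1,2], [1,4], [1,5], [2,4], [2,5], [2,8], [3,6], [3,7], [3,9], [3,10], [4,5], [5,8], [6,7], [6,9], [6,10], [7,9], [7,10], [9,10]
  2-simplices (11): [0,1,2], [0,1,5], [0,5,8], [1,2,4], [2,4,5], [2,5,8], [3,6,7], [3,6,9], [3,9,10], [6,7,10], [7,9,10]

Hence C_0 ≅ Z^11, C_1 ≅ Z^22, C_2 ≅ Z^11.

∂_1: C_1 → C_0 is given by ∂[p,q] = [q] − [p]. For instance
  ∂[0,2] = [2] − [0].
As a 11×22 matrix over Z this has rank 9, with invariant factors (1,1,1,1,1,1,1,1,1).

∂_2: C_2 → C_1 acts by ∂[p,q,r] = [q,r] − [p,r] + [p,q]. For instance
  ∂[3,6,9] = [6,9] − [3,9] + [3,6],
  ∂[0,5,8] = [5,8] − [0,8] + [0,5].
As a 22×11 matrix over Z this has rank 11, with invariant factors (1,1,1,1,1,1,1,1,1,1,1).

From H_k ≅ ker(∂_k) / im(∂_{k+1}) we obtain:

  H_0: rank C_0 − rank ∂_1 = 11 − 9 = 2, and the invariant factors of ∂_1 are all 1, so H_0 = Z^2.
  H_1: rank ker ∂_1 − rank ∂_2 = (22 − 9) − 11 = 2, and the invariant factors of ∂_2 are all 1, so H_1 = Z^2.
  H_2: rank ker ∂_2 − rank ∂_3 = (11 − 11) − 0 = 0, and there is no ∂_3, so H_2 = 0.

As a check, the Euler characteristic is 11 − 22 + 11 = 0, which agrees with 2 − 2 + 0 = 0.
(K is a triangulation of the disjoint union of the Möbius band and the cylinder S^1 x I.)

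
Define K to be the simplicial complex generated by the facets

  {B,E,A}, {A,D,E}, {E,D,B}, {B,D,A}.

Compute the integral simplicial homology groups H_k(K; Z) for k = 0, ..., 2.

H_0 = Z,  H_1 = 0,  H_2 = Z.

Fix the vertex order A < B < D < E and write every simplex with vertices in increasing order. Then dim K = 2 and the simplices of K are:

  0-simplices (4): A, B, D, E
  1-simplices (6): AB, AD, AE, BD, BE, DE
  2-simplices (4): ABD, ABE, ADE, BDE

so the chain groups are C_0 ≅ Z^4, C_1 ≅ Z^6, C_2 ≅ Z^4.

∂_1: C_1 → C_0 sends each edge [p,q] (with p < q) to q − p.
As a 4×6 matrix over Z this has rank 3, with invariant factors (1,1,1).

∂_2: C_2 → C_1 sends each 2-simplex [p,q,r] to [q,r] − [p,r] + [p,q]. For instance
  ∂ABE = BE − AE + AB,
  ∂ADE = DE − AE + AD.
As a 6×4 matrix over Z this has rank 3, with invariant factors (1,1,1).

Computing H_k = (kernel of ∂_k) / (image of ∂_{k+1}):

  H_0: rank C_0 − rank ∂_1 = 4 − 3 = 1, and the invariant factors of ∂_1 are all 1, so H_0 ≅ Z.
  H_1: rank ker ∂_1 − rank ∂_2 = (6 − 3) − 3 = 0, and the invariant factors of ∂_2 are all 1, so H_1 ≅ 0.
  H_2: rank ker ∂_2 − rank ∂_3 = (4 − 3) − 0 = 1, and there is no ∂_3, so H_2 ≅ Z.

As a check, the Euler characteristic is 4 − 6 + 4 = 2, which agrees with 1 − 0 + 1 = 2.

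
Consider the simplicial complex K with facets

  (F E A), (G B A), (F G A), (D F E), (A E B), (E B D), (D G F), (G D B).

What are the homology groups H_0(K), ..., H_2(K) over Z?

H_0 ≅ Z,  H_1 = 0,  H_2 ≅ Z.

Fix the vertex order A < B < D < E < F < G and write every simplex with vertices in increasing order. Then dim K = 2 and the simplices of K are:

  0-simplices (6): A, B, D, E, F, G
  1-simplices (12): AB, AE, AF, AG, BD, BE, BG, DE, DF, DG, EF, FG
  2-simplices (8): ABE, ABG, AEF, AFG, BDE, BDG, DEF, DFG

so the chain groups are C_0 ≅ Z^6, C_1 ≅ Z^12, C_2 ≅ Z^8.

Boundary ∂_1: C_1 → C_0 sends each edge [p,q] (with p < q) to q − p. For instance
  ∂AG = G − A.
This gives a 6×12 integer matrix of rank 5; reducing to Smith normal form yields diagonal entries (1,1,1,1,1).

The boundary map ∂_2: C_2 → C_1 acts by ∂[p,q,r] = [q,r] − [p,r] + [p,q]. For instance
  ∂DEF = EF − DF + DE,
  ∂BDE = DE − BE + BD.
The resulting 12×8 matrix has rank 7, and its Smith normal form has invariant factors (1,1,1,1,1,1,1).

Reading off H_k = ker ∂_k / im ∂_{k+1}:

  H_0: rank C_0 − rank ∂_1 = 6 − 5 = 1, and the invariant factors of ∂_1 are all 1, so H_0 = Z.
  H_1: rank ker ∂_1 − rank ∂_2 = (12 − 5) − 7 = 0, and the invariant factors of ∂_2 are all 1, so H_1 = 0.
  H_2: rank ker ∂_2 − rank ∂_3 = (8 − 7) − 0 = 1, and there is no ∂_3, so H_2 = Z.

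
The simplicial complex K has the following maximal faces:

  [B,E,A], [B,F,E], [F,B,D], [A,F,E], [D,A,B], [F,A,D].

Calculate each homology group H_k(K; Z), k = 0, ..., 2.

Fix the vertex order A < B < D < E < F and write every simplex with vertices in increasing order. Then dim K = 2 and the simplices of K are:

  0-simplices (5): A, B, D, E, F
  1-simplices (9): AB, AD, AE, AF, BD, BE, BF, DF, EF
  2-simplices (6): ABD, ABE, ADF, AEF, BDF, BEF

Hence C_0 ≅ Z^5, C_1 ≅ Z^9, C_2 ≅ Z^6.

The boundary map ∂_1: C_1 → C_0 sends each edge [p,q] (with p < q) to q − p.
The 5×9 boundary matrix has rank 4 and Smith normal form diag(1,1,1,1).

Boundary ∂_2: C_2 → C_1 sends each 2-simplex [p,q,r] to [q,r] − [p,r] + [p,q]. For instance
  ∂BEF = EF − BF + BE,
  ∂ADF = DF − AF + AD.
The 9×6 boundary matrix has rank 5 and Smith normal form diag(1,1,1,1,1).

Reading off H_k = ker ∂_k / im ∂_{k+1}:

  H_0: rank C_0 − rank ∂_1 = 5 − 4 = 1, and the invariant factors of ∂_1 are all 1, so H_0 ≅ Z.
  H_1: rank ker ∂_1 − rank ∂_2 = (9 − 4) − 5 = 0, and the invariant factors of ∂_2 are all 1, so H_1 ≅ 0.
  H_2: rank ker ∂_2 − rank ∂_3 = (6 − 5) − 0 = 1, and there is no ∂_3, so H_2 ≅ Z.

(K is a triangulation of the 2-sphere S^2.)

H_0 ≅ Z,  H_1 = 0,  H_2 ≅ Z.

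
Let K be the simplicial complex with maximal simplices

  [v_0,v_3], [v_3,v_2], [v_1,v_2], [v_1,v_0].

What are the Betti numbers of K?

b_0 = 1, b_1 = 1.

Take the total order v_0 < v_1 < v_2 < v_3 on the vertex set. Then K (dimension 1) consists of the simplices:

  0-simplices (4): [v_0], [v_1], [v_2], [v_3]
  1-simplices (4): [v_0,v_1], [v_0,v_3], [v_1,v_2], [v_2,v_3]

giving chain groups C_0 ≅ Z^4, C_1 ≅ Z^4.

∂_1: C_1 → C_0 is given by ∂[p,q] = [q] − [p]. For instance
  ∂[v_1,v_2] = [v_2] − [v_1].
The resulting 4×4 matrix has rank 3, and its Smith normal form has invariant factors (1,1,1).

Reading off H_k = ker ∂_k / im ∂_{k+1}:

  H_0: rank C_0 − rank ∂_1 = 4 − 3 = 1, and the invariant factors of ∂_1 are all 1, so H_0 ≅ Z.
  H_1: rank ker ∂_1 − rank ∂_2 = (4 − 3) − 0 = 1, and there is no ∂_2, so H_1 ≅ Z.

As a check, the Euler characteristic is 4 − 4 = 0, which agrees with 1 − 1 = 0.

Hence the Betti numbers are b_0 = 1, b_1 = 1.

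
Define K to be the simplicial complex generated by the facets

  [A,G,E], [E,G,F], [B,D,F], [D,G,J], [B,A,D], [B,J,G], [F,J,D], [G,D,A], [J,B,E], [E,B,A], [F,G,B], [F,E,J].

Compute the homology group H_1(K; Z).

H_1 = Z/2.

We work with the vertex ordering A < B < D < E < F < G < J. The simplices of K, each written with vertices in increasing order, are:

  0-simplices (7): A, B, D, E, F, G, J
  1-simplices (18): AB, AD, AE, AG, BD, BE, BF, BG, BJ, DF, DG, DJ, EF, EG, EJ, FG, FJ, GJ
  2-simplices (12): ABD, ABE, ADG, AEG, BDF, BEJ, BFG, BGJ, DFJ, DGJ, EFG, EFJ

Hence C_0 ≅ Z^7, C_1 ≅ Z^18, C_2 ≅ Z^12.

∂_1: C_1 → C_0 sends each edge [p,q] (with p < q) to q − p.
As a 7×18 matrix over Z this has rank 6, with invariant factors (1,1,1,1,1,1).

Boundary ∂_2: C_2 → C_1 sends each 2-simplex [p,q,r] to [q,r] − [p,r] + [p,q]. For instance
  ∂ADG = DG − AG + AD,
  ∂BEJ = EJ − BJ + BE.
The 18×12 boundary matrix has rank 12 and Smith normal form diag(1,1,1,1,1,1,1,1,1,1,1,2).

Reading off H_k = ker ∂_k / im ∂_{k+1}:

  H_1: rank ker ∂_1 − rank ∂_2 = (18 − 6) − 12 = 0, and ∂_2 has invariant factor 2 > 1, so H_1 ≅ Z/2.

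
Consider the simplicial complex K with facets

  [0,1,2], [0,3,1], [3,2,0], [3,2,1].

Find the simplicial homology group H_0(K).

Order the vertices as 0 < 1 < 2 < 3. Listing each simplex with vertices in this order, K has dimension 2 with simplices:

  0-simplices (4): [0], [1], [2], [3]
  1-simplices (6): [0,1], [0,2], [0,3], [1,2], [1,3], [2,3]
  2-simplices (4): [0,1,2], [0,1,3], [0,2,3], [1,2,3]

giving chain groups C_0 ≅ Z^4, C_1 ≅ Z^6, C_2 ≅ Z^4.

∂_1: C_1 → C_0 is given by ∂[p,q] = [q] − [p]. For instance
  ∂[0,1] = [1] − [0].
This gives a 4×6 integer matrix of rank 3; reducing to Smith normal form yields diagonal entries (1,1,1).

∂_2: C_2 → C_1 maps a triangle to the signed sum of its edges. For instance
  ∂[1,2,3] = [2,3] − [1,3] + [1,2],
  ∂[0,2,3] = [2,3] − [0,3] + [0,2].
This gives a 6×4 integer matrix of rank 3; reducing to Smith normal form yields diagonal entries (1,1,1).

From H_k ≅ ker(∂_k) / im(∂_{k+1}) we obtain:

  H_0: rank C_0 − rank ∂_1 = 4 − 3 = 1, and the invariant factors of ∂_1 are all 1, so H_0 = Z.

(K is a triangulation of the 2-sphere S^2.)

H_0 ≅ Z.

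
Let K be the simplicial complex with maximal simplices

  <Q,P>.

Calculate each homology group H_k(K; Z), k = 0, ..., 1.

Take the total order P < Q on the vertex set. Then K (dimension 1) consists of the simplices:

  0-simplices (2): P, Q
  1-simplices (1): PQ

giving chain groups C_0 ≅ Z^2, C_1 ≅ Z^1.

The boundary map ∂_1: C_1 → C_0 is given by ∂[p,q] = [q] − [p].
As a 2×1 matrix over Z this has rank 1, with invariant factors (1).

From H_k ≅ ker(∂_k) / im(∂_{k+1}) we obtain:

  H_0: rank C_0 − rank ∂_1 = 2 − 1 = 1, and the invariant factors of ∂_1 are all 1, so H_0 = Z.
  H_1: rank ker ∂_1 − rank ∂_2 = (1 − 1) − 0 = 0, and there is no ∂_2, so H_1 = 0.

H_0 = Z,  H_1 = 0.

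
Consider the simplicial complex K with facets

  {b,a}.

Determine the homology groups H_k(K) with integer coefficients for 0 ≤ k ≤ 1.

Take the total order a < b on the vertex set. Then K (dimension 1) consists of the simplices:

  0-simplices (2): a, b
  1-simplices (1): ab

so the chain groups are C_0 ≅ Z^2, C_1 ≅ Z^1.

∂_1: C_1 → C_0 is given by ∂[p,q] = [q] − [p]. For instance
  ∂ab = b − a.
The 2×1 boundary matrix has rank 1 and Smith normal form diag(1).

From H_k ≅ ker(∂_k) / im(∂_{k+1}) we obtain:

  H_0: rank C_0 − rank ∂_1 = 2 − 1 = 1, and the invariant factors of ∂_1 are all 1, so H_0 ≅ Z.
  H_1: rank ker ∂_1 − rank ∂_2 = (1 − 1) − 0 = 0, and there is no ∂_2, so H_1 ≅ 0.

H_0 ≅ Z,  H_1 = 0.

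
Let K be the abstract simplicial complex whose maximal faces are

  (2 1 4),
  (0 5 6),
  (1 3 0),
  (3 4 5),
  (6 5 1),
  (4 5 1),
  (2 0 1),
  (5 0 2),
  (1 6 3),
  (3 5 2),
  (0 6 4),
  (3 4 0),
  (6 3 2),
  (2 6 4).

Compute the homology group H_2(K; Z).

We work with the vertex ordering 0 < 1 < 2 < 3 < 4 < 5 < 6. The simplices of K, each written with vertices in increasing order, are:

  0-simplices (7): [0], [1], [2], [3], [4], [5], [6]
  1-simplices (21): [0,1], [0,2], [0,3], [0,4], [0,5], [0,6], [1,2], [1,3], [1,4], [1,5], [1,6], [2,3], [2,4], [2,5], [2,6], [3,4], [3,5], [3,6], [4,5], [4,6], [5,6]
  2-simplices (14): [0,1,2], [0,1,3], [0,2,5], [0,3,4], [0,4,6], [0,5,6], [1,2,4], [1,3,6], [1,4,5], [1,5,6], [2,3,5], [2,3,6], [2,4,6], [3,4,5]

so the chain groups are C_0 ≅ Z^7, C_1 ≅ Z^21, C_2 ≅ Z^14.

Boundary ∂_1: C_1 → C_0 sends each edge [p,q] (with p < q) to q − p. For instance
  ∂[4,5] = [5] − [4].
This gives a 7×21 integer matrix of rank 6; reducing to Smith normal form yields diagonal entries (1,1,1,1,1,1).

∂_2: C_2 → C_1 maps a triangle to the signed sum of its edges. For instance
  ∂[0,1,2] = [1,2] − [0,2] + [0,1],
  ∂[2,4,6] = [4,6] − [2,6] + [2,4].
The 21×14 boundary matrix has rank 13 and Smith normal form diag(1,1,1,1,1,1,1,1,1,1,1,1,1).

Reading off H_k = ker ∂_k / im ∂_{k+1}:

  H_2: rank ker ∂_2 − rank ∂_3 = (14 − 13) − 0 = 1, and there is no ∂_3, so H_2 ≅ Z.

H_2 ≅ Z.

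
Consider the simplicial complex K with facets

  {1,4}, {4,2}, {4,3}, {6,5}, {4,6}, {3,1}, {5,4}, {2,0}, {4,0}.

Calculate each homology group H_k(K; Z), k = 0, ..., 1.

H_0 = Z,  H_1 = Z^3.

Order the vertices as 0 < 1 < 2 < 3 < 4 < 5 < 6. Listing each simplex with vertices in this order, K has dimension 1 with simplices:

  0-simplices (7): [0], [1], [2], [3], [4], [5], [6]
  1-simplices (9): [0,2], [0,4], [1,3], [1,4], [2,4], [3,4], [4,5], [4,6], [5,6]

so the chain groups are C_0 ≅ Z^7, C_1 ≅ Z^9.

Boundary ∂_1: C_1 → C_0 sends each edge [p,q] (with p < q) to q − p. For instance
  ∂[3,4] = [4] − [3].
As a 7×9 matrix over Z this has rank 6, with invariant factors (1,1,1,1,1,1).

From H_k ≅ ker(∂_k) / im(∂_{k+1}) we obtain:

  H_0: rank C_0 − rank ∂_1 = 7 − 6 = 1, and the invariant factors of ∂_1 are all 1, so H_0 = Z.
  H_1: rank ker ∂_1 − rank ∂_2 = (9 − 6) − 0 = 3, and there is no ∂_2, so H_1 = Z^3.

As a check, the Euler characteristic is 7 − 9 = -2, which agrees with 1 − 3 = -2.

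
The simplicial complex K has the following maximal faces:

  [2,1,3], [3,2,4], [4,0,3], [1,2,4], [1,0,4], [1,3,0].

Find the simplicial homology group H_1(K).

H_1 = 0.

Fix the vertex order 0 < 1 < 2 < 3 < 4 and write every simplex with vertices in increasing order. Then dim K = 2 and the simplices of K are:

  0-simplices (5): [0], [1], [2], [3], [4]
  1-simplices (9): [0,1], [0,3], [0,4], [1,2], [1,3], [1,4], [2,3], [2,4], [3,4]
  2-simplices (6): [0,1,3], [0,1,4], [0,3,4], [1,2,3], [1,2,4], [2,3,4]

giving chain groups C_0 ≅ Z^5, C_1 ≅ Z^9, C_2 ≅ Z^6.

Boundary ∂_1: C_1 → C_0 sends each edge [p,q] (with p < q) to q − p.
As a 5×9 matrix over Z this has rank 4, with invariant factors (1,1,1,1).

Boundary ∂_2: C_2 → C_1 acts by ∂[p,q,r] = [q,r] − [p,r] + [p,q]. For instance
  ∂[0,3,4] = [3,4] − [0,4] + [0,3],
  ∂[0,1,4] = [1,4] − [0,4] + [0,1].
The resulting 9×6 matrix has rank 5, and its Smith normal form has invariant factors (1,1,1,1,1).

Computing H_k = (kernel of ∂_k) / (image of ∂_{k+1}):

  H_1: rank ker ∂_1 − rank ∂_2 = (9 − 4) − 5 = 0, and the invariant factors of ∂_2 are all 1, so H_1 = 0.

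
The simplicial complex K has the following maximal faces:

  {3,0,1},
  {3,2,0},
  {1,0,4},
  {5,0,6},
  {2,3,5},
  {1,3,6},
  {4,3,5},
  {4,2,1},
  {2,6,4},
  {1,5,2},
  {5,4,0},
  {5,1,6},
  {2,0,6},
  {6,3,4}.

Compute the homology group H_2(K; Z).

Fix the vertex order 0 < 1 < 2 < 3 < 4 < 5 < 6 and write every simplex with vertices in increasing order. Then dim K = 2 and the simplices of K are:

  0-simplices (7): [0], [1], [2], [3], [4], [5], [6]
  1-simplices (21): [0,1], [0,2], [0,3], [0,4], [0,5], [0,6], [1,2], [1,3], [1,4], [1,5], [1,6], [2,3], [2,4], [2,5], [2,6], [3,4], [3,5], [3,6], [4,5], [4,6], [5,6]
  2-simplices (14): [0,1,3], [0,1,4], [0,2,3], [0,2,6], [0,4,5], [0,5,6], [1,2,4], [1,2,5], [1,3,6], [1,5,6], [2,3,5], [2,4,6], [3,4,5], [3,4,6]

Hence C_0 ≅ Z^7, C_1 ≅ Z^21, C_2 ≅ Z^14.

Boundary ∂_1: C_1 → C_0 is given by ∂[p,q] = [q] − [p]. For instance
  ∂[1,4] = [4] − [1].
The 7×21 boundary matrix has rank 6 and Smith normal form diag(1,1,1,1,1,1).

The boundary map ∂_2: C_2 → C_1 sends each 2-simplex [p,q,r] to [q,r] − [p,r] + [p,q]. For instance
  ∂[3,4,5] = [4,5] − [3,5] + [3,4],
  ∂[2,4,6] = [4,6] − [2,6] + [2,4].
The resulting 21×14 matrix has rank 13, and its Smith normal form has invariant factors (1,1,1,1,1,1,1,1,1,1,1,1,1).

Computing H_k = (kernel of ∂_k) / (image of ∂_{k+1}):

  H_2: rank ker ∂_2 − rank ∂_3 = (14 − 13) − 0 = 1, and there is no ∂_3, so H_2 ≅ Z.

H_2 = Z.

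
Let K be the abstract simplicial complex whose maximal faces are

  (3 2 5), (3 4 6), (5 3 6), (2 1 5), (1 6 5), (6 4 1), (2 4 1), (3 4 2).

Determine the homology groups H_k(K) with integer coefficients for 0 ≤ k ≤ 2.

H_0 ≅ Z,  H_1 = 0,  H_2 ≅ Z.

Take the total order 1 < 2 < 3 < 4 < 5 < 6 on the vertex set. Then K (dimension 2) consists of the simplices:

  0-simplices (6): [1], [2], [3], [4], [5], [6]
  1-simplices (12): [1,2], [1,4], [1,5], [1,6], [2,3], [2,4], [2,5], [3,4], [3,5], [3,6], [4,6], [5,6]
  2-simplices (8): [1,2,4], [1,2,5], [1,4,6], [1,5,6], [2,3,4], [2,3,5], [3,4,6], [3,5,6]

Hence C_0 ≅ Z^6, C_1 ≅ Z^12, C_2 ≅ Z^8.

∂_1: C_1 → C_0 sends each edge [p,q] (with p < q) to q − p.
The resulting 6×12 matrix has rank 5, and its Smith normal form has invariant factors (1,1,1,1,1).

∂_2: C_2 → C_1 sends each 2-simplex [p,q,r] to [q,r] − [p,r] + [p,q]. For instance
  ∂[2,3,4] = [3,4] − [2,4] + [2,3],
  ∂[2,3,5] = [3,5] − [2,5] + [2,3].
This gives a 12×8 integer matrix of rank 7; reducing to Smith normal form yields diagonal entries (1,1,1,1,1,1,1).

Now H_k = ker ∂_k / im ∂_{k+1}, so:

  H_0: rank C_0 − rank ∂_1 = 6 − 5 = 1, and the invariant factors of ∂_1 are all 1, so H_0 ≅ Z.
  H_1: rank ker ∂_1 − rank ∂_2 = (12 − 5) − 7 = 0, and the invariant factors of ∂_2 are all 1, so H_1 ≅ 0.
  H_2: rank ker ∂_2 − rank ∂_3 = (8 − 7) − 0 = 1, and there is no ∂_3, so H_2 ≅ Z.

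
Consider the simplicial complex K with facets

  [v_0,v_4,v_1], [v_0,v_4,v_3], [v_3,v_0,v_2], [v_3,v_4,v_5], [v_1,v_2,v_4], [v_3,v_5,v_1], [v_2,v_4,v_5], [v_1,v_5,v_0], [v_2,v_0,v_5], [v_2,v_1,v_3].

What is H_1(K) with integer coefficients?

H_1 = Z/2.

Order the vertices as v_0 < v_1 < v_2 < v_3 < v_4 < v_5. Listing each simplex with vertices in this order, K has dimension 2 with simplices:

  0-simplices (6): [v_0], [v_1], [v_2], [v_3], [v_4], [v_5]
  1-simplices (15): (15 of them)
  2-simplices (10): [v_0,v_1,v_4], [v_0,v_1,v_5], [v_0,v_2,v_3], [v_0,v_2,v_5], [v_0,v_3,v_4], [v_1,v_2,v_3], [v_1,v_2,v_4], [v_1,v_3,v_5], [v_2,v_4,v_5], [v_3,v_4,v_5]

so the chain groups are C_0 ≅ Z^6, C_1 ≅ Z^15, C_2 ≅ Z^10.

∂_1: C_1 → C_0 sends each edge [p,q] (with p < q) to q − p. For instance
  ∂[v_1,v_5] = [v_5] − [v_1].
The resulting 6×15 matrix has rank 5, and its Smith normal form has invariant factors (1,1,1,1,1).

Boundary ∂_2: C_2 → C_1 acts by ∂[p,q,r] = [q,r] − [p,r] + [p,q]. For instance
  ∂[v_0,v_3,v_4] = [v_3,v_4] − [v_0,v_4] + [v_0,v_3],
  ∂[v_3,v_4,v_5] = [v_4,v_5] − [v_3,v_5] + [v_3,v_4].
The 15×10 boundary matrix has rank 10 and Smith normal form diag(1,1,1,1,1,1,1,1,1,2).

Reading off H_k = ker ∂_k / im ∂_{k+1}:

  H_1: rank ker ∂_1 − rank ∂_2 = (15 − 5) − 10 = 0, and ∂_2 has invariant factor 2 > 1, so H_1 ≅ Z/2.

(K is a triangulation of the real projective plane RP^2.)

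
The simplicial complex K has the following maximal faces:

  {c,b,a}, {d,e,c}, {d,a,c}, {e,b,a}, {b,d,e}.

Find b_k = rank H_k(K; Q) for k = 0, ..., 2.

Take the total order a < b < c < d < e on the vertex set. Then K (dimension 2) consists of the simplices:

  0-simplices (5): a, b, c, d, e
  1-simplices (10): ab, ac, ad, ae, bc, bd, be, cd, ce, de
  2-simplices (5): abc, abe, acd, bde, cde

giving chain groups C_0 ≅ Z^5, C_1 ≅ Z^10, C_2 ≅ Z^5.

∂_1: C_1 → C_0 sends each edge [p,q] (with p < q) to q − p. For instance
  ∂cd = d − c.
The resulting 5×10 matrix has rank 4, and its Smith normal form has invariant factors (1,1,1,1).

The boundary map ∂_2: C_2 → C_1 sends each 2-simplex [p,q,r] to [q,r] − [p,r] + [p,q]. For instance
  ∂abc = bc − ac + ab,
  ∂bde = de − be + bd.
The 10×5 boundary matrix has rank 5 and Smith normal form diag(1,1,1,1,1).

Computing H_k = (kernel of ∂_k) / (image of ∂_{k+1}):

  H_0: rank C_0 − rank ∂_1 = 5 − 4 = 1, and the invariant factors of ∂_1 are all 1, so H_0 = Z.
  H_1: rank ker ∂_1 − rank ∂_2 = (10 − 4) − 5 = 1, and the invariant factors of ∂_2 are all 1, so H_1 = Z.
  H_2: rank ker ∂_2 − rank ∂_3 = (5 − 5) − 0 = 0, and there is no ∂_3, so H_2 = 0.

As a check, the Euler characteristic is 5 − 10 + 5 = 0, which agrees with 1 − 1 + 0 = 0.

Hence the Betti numbers are b_0 = 1, b_1 = 1, b_2 = 0.

b_0 = 1, b_1 = 1, b_2 = 0.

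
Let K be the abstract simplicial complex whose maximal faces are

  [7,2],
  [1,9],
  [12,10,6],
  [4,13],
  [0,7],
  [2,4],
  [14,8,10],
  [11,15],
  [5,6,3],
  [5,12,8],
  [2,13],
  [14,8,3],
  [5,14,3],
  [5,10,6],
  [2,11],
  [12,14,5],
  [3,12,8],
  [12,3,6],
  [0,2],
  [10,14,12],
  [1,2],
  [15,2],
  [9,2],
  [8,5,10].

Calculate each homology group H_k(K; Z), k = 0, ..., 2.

H_0 = Z^2,  H_1 = Z^4 ⊕ Z/2Z,  H_2 = 0.

Fix the vertex order 0 < 1 < 2 < 3 < 4 < 5 < 6 < 7 < 8 < 9 < 10 < 11 < 12 < 13 < 14 < 15 and write every simplex with vertices in increasing order. Then dim K = 2 and the simplices of K are:

  0-simplices (16): [0], [1], [2], [3], [4], [5], [6], [7], [8], [9], [10], [11], [12], [13], [14], [15]
  1-simplices (30): (30 of them)
  2-simplices (12): [3,5,6], [3,5,14], [3,6,12], [3,8,12], [3,8,14], [5,6,10], [5,8,10], [5,8,12], [5,12,14], [6,10,12], [8,10,14], [10,12,14]

so the chain groups are C_0 ≅ Z^16, C_1 ≅ Z^30, C_2 ≅ Z^12.

∂_1: C_1 → C_0 maps an edge to its endpoints' difference, ∂[p,q] = q − p.
The 16×30 boundary matrix has rank 14 and Smith normal form diag(1,1,1,1,1,1,1,1,1,1,1,1,1,1).

Boundary ∂_2: C_2 → C_1 acts by ∂[p,q,r] = [q,r] − [p,r] + [p,q]. For instance
  ∂[3,5,6] = [5,6] − [3,6] + [3,5],
  ∂[8,10,14] = [10,14] − [8,14] + [8,10].
This gives a 30×12 integer matrix of rank 12; reducing to Smith normal form yields diagonal entries (1,1,1,1,1,1,1,1,1,1,1,2).

Now H_k = ker ∂_k / im ∂_{k+1}, so:

  H_0: rank C_0 − rank ∂_1 = 16 − 14 = 2, and the invariant factors of ∂_1 are all 1, so H_0 = Z^2.
  H_1: rank ker ∂_1 − rank ∂_2 = (30 − 14) − 12 = 4, and ∂_2 has invariant factor 2 > 1, so H_1 = Z^4 ⊕ Z/2Z.
  H_2: rank ker ∂_2 − rank ∂_3 = (12 − 12) − 0 = 0, and there is no ∂_3, so H_2 = 0.

As a check, the Euler characteristic is 16 − 30 + 12 = -2, which agrees with 2 − 4 + 0 = -2.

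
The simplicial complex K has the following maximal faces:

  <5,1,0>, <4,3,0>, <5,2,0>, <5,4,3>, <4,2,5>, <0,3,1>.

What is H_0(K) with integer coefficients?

H_0 ≅ Z.

Fix the vertex order 0 < 1 < 2 < 3 < 4 < 5 and write every simplex with vertices in increasing order. Then dim K = 2 and the simplices of K are:

  0-simplices (6): [0], [1], [2], [3], [4], [5]
  1-simplices (12): [0,1], [0,2], [0,3], [0,4], [0,5], [1,3], [1,5], [2,4], [2,5], [3,4], [3,5], [4,5]
  2-simplices (6): [0,1,3], [0,1,5], [0,2,5], [0,3,4], [2,4,5], [3,4,5]

Hence C_0 ≅ Z^6, C_1 ≅ Z^12, C_2 ≅ Z^6.

∂_1: C_1 → C_0 sends each edge [p,q] (with p < q) to q − p. For instance
  ∂[0,4] = [4] − [0].
This gives a 6×12 integer matrix of rank 5; reducing to Smith normal form yields diagonal entries (1,1,1,1,1).

Boundary ∂_2: C_2 → C_1 sends each 2-simplex [p,q,r] to [q,r] − [p,r] + [p,q]. For instance
  ∂[0,1,5] = [1,5] − [0,5] + [0,1],
  ∂[3,4,5] = [4,5] − [3,5] + [3,4].
The 12×6 boundary matrix has rank 6 and Smith normal form diag(1,1,1,1,1,1).

Reading off H_k = ker ∂_k / im ∂_{k+1}:

  H_0: rank C_0 − rank ∂_1 = 6 − 5 = 1, and the invariant factors of ∂_1 are all 1, so H_0 = Z.

(K is a triangulation of the cylinder S^1 x I.)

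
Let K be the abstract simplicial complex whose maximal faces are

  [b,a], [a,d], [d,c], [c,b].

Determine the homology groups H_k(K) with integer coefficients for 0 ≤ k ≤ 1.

H_0 ≅ Z,  H_1 ≅ Z.

K has 4 vertices, 4 edges.
rank ∂_0 = 0, rank ∂_1 = 3 ⇒ b_0 = 4 − 0 − 3 = 1; all invariant factors of ∂_1 are 1 so no torsion. So H_0 ≅ Z.
rank ∂_1 = 3, rank ∂_2 = 0 ⇒ b_1 = 4 − 3 − 0 = 1. So H_1 ≅ Z.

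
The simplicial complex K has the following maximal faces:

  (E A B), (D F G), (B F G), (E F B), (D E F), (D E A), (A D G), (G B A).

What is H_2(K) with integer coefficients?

H_2 = Z.

Take the total order A < B < D < E < F < G on the vertex set. Then K (dimension 2) consists of the simplices:

  0-simplices (6): A, B, D, E, F, G
  1-simplices (12): AB, AD, AE, AG, BE, BF, BG, DE, DF, DG, EF, FG
  2-simplices (8): ABE, ABG, ADE, ADG, BEF, BFG, DEF, DFG

giving chain groups C_0 ≅ Z^6, C_1 ≅ Z^12, C_2 ≅ Z^8.

Boundary ∂_1: C_1 → C_0 sends each edge [p,q] (with p < q) to q − p. For instance
  ∂AG = G − A.
The resulting 6×12 matrix has rank 5, and its Smith normal form has invariant factors (1,1,1,1,1).

Boundary ∂_2: C_2 → C_1 maps a triangle to the signed sum of its edges. For instance
  ∂DFG = FG − DG + DF,
  ∂BFG = FG − BG + BF.
The resulting 12×8 matrix has rank 7, and its Smith normal form has invariant factors (1,1,1,1,1,1,1).

Reading off H_k = ker ∂_k / im ∂_{k+1}:

  H_2: rank ker ∂_2 − rank ∂_3 = (8 − 7) − 0 = 1, and there is no ∂_3, so H_2 ≅ Z.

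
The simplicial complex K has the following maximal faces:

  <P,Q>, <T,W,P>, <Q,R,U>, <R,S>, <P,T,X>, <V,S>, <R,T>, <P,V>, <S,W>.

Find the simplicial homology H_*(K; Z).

Order the vertices as P < Q < R < S < T < U < V < W < X. Listing each simplex with vertices in this order, K has dimension 2 with simplices:

  0-simplices (9): P, Q, R, S, T, U, V, W, X
  1-simplices (14): PQ, PT, PV, PW, PX, QR, QU, RS, RT, RU, SV, SW, TW, TX
  2-simplices (3): PTW, PTX, QRU

Hence C_0 ≅ Z^9, C_1 ≅ Z^14, C_2 ≅ Z^3.

Boundary ∂_1: C_1 → C_0 sends each edge [p,q] (with p < q) to q − p. For instance
  ∂RT = T − R.
This gives a 9×14 integer matrix of rank 8; reducing to Smith normal form yields diagonal entries (1,1,1,1,1,1,1,1).

Boundary ∂_2: C_2 → C_1 sends each 2-simplex [p,q,r] to [q,r] − [p,r] + [p,q]. For instance
  ∂QRU = RU − QU + QR,
  ∂PTX = TX − PX + PT.
The resulting 14×3 matrix has rank 3, and its Smith normal form has invariant factors (1,1,1).

Computing H_k = (kernel of ∂_k) / (image of ∂_{k+1}):

  H_0: rank C_0 − rank ∂_1 = 9 − 8 = 1, and the invariant factors of ∂_1 are all 1, so H_0 ≅ Z.
  H_1: rank ker ∂_1 − rank ∂_2 = (14 − 8) − 3 = 3, and the invariant factors of ∂_2 are all 1, so H_1 ≅ Z^3.
  H_2: rank ker ∂_2 − rank ∂_3 = (3 − 3) − 0 = 0, and there is no ∂_3, so H_2 ≅ 0.

As a check, the Euler characteristic is 9 − 14 + 3 = -2, which agrees with 1 − 3 + 0 = -2.

H_0 ≅ Z,  H_1 ≅ Z^3,  H_2 = 0.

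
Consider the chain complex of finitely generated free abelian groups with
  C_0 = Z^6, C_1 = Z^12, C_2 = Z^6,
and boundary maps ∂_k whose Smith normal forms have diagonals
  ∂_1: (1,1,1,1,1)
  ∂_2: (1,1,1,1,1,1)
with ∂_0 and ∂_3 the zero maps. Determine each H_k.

H_0: b_0 = 6 − 0 − 5 = 1; torsion from ∂_1 factors > 1: none. So H_0 ≅ Z.
H_1: b_1 = 12 − 5 − 6 = 1; torsion from ∂_2 factors > 1: none. So H_1 ≅ Z.
H_2: b_2 = 6 − 6 − 0 = 0; torsion from ∂_3 factors > 1: none. So H_2 ≅ 0.

H_0 ≅ Z,  H_1 ≅ Z,  H_2 = 0.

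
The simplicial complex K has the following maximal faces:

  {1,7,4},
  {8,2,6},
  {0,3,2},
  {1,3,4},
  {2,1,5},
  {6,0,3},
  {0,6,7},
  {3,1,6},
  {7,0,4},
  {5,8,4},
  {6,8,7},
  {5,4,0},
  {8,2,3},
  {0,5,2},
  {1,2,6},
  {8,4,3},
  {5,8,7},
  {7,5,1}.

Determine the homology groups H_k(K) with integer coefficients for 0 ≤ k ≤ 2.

H_0 ≅ Z,  H_1 ≅ Z × Z/2,  H_2 = 0.

Take the total order 0 < 1 < 2 < 3 < 4 < 5 < 6 < 7 < 8 on the vertex set. Then K (dimension 2) consists of the simplices:

  0-simplices (9): [0], [1], [2], [3], [4], [5], [6], [7], [8]
  1-simplices (27): (27 of them)
  2-simplices (18): [0,2,3], [0,2,5], [0,3,6], [0,4,5], [0,4,7], [0,6,7], [1,2,5], [1,2,6], [1,3,4], [1,3,6], [1,4,7], [1,5,7], [2,3,8], [2,6,8], [3,4,8], [4,5,8], [5,7,8], [6,7,8]

Hence C_0 ≅ Z^9, C_1 ≅ Z^27, C_2 ≅ Z^18.

∂_1: C_1 → C_0 is given by ∂[p,q] = [q] − [p].
The 9×27 boundary matrix has rank 8 and Smith normal form diag(1,1,1,1,1,1,1,1).

∂_2: C_2 → C_1 acts by ∂[p,q,r] = [q,r] − [p,r] + [p,q]. For instance
  ∂[2,6,8] = [6,8] − [2,8] + [2,6],
  ∂[0,4,5] = [4,5] − [0,5] + [0,4].
This gives a 27×18 integer matrix of rank 18; reducing to Smith normal form yields diagonal entries (1,1,1,1,1,1,1,1,1,1,1,1,1,1,1,1,1,2).

From H_k ≅ ker(∂_k) / im(∂_{k+1}) we obtain:

  H_0: rank C_0 − rank ∂_1 = 9 − 8 = 1, and the invariant factors of ∂_1 are all 1, so H_0 = Z.
  H_1: rank ker ∂_1 − rank ∂_2 = (27 − 8) − 18 = 1, and ∂_2 has invariant factor 2 > 1, so H_1 = Z × Z/2.
  H_2: rank ker ∂_2 − rank ∂_3 = (18 − 18) − 0 = 0, and there is no ∂_3, so H_2 = 0.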